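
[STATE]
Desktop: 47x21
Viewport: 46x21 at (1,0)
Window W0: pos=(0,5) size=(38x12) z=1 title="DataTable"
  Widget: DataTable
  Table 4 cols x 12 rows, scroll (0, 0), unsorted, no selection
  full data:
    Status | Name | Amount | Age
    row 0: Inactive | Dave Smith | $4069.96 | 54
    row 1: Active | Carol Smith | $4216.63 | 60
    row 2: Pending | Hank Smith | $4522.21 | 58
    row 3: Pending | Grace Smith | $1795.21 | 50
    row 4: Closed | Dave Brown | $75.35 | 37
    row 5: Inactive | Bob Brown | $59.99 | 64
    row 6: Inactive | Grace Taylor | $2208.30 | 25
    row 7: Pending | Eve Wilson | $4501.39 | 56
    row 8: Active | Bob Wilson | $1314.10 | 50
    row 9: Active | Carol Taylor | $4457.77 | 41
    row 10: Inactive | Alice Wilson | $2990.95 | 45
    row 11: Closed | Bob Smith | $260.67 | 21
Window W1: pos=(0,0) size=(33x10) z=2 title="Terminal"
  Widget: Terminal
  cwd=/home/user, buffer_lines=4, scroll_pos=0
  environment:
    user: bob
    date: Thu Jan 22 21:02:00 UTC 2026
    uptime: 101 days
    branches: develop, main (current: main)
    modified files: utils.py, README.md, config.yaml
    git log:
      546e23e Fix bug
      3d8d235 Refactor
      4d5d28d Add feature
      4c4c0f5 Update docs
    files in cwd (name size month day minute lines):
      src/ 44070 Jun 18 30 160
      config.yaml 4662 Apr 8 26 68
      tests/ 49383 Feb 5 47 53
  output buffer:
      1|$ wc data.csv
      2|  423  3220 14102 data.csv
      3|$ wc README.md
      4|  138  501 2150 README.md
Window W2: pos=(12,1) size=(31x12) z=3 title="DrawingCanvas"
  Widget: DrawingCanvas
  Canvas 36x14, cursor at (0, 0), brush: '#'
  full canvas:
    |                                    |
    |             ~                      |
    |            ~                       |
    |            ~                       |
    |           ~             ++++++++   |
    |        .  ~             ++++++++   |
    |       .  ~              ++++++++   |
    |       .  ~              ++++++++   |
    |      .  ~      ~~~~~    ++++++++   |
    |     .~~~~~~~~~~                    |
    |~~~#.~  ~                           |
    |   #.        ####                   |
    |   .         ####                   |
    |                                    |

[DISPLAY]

━━━━━━━━━━━━━━━━━━━━━━━━━━━━━━━┓              
 Terminal  ┏━━━━━━━━━━━━━━━━━━━━━━━━━━━━━┓    
───────────┃ DrawingCanvas               ┃    
$ wc data.c┠─────────────────────────────┨    
  423  3220┃+                            ┃    
$ wc README┃             ~               ┃    
  138  501 ┃            ~                ┃    
$ █        ┃            ~                ┃    
           ┃           ~             ++++┃    
━━━━━━━━━━━┃        .  ~             ++++┃    
Inactive│Da┃       .  ~              ++++┃    
Active  │Ca┃       .  ~              ++++┃    
Pending │Ha┗━━━━━━━━━━━━━━━━━━━━━━━━━━━━━┛    
Pending │Grace Smith │$1795.21│50   ┃         
Closed  │Dave Brown  │$75.35  │37   ┃         
Inactive│Bob Brown   │$59.99  │64   ┃         
━━━━━━━━━━━━━━━━━━━━━━━━━━━━━━━━━━━━┛         
                                              
                                              
                                              
                                              


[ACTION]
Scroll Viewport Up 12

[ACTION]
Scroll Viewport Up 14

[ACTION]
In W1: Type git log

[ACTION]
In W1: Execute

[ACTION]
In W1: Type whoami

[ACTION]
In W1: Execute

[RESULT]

━━━━━━━━━━━━━━━━━━━━━━━━━━━━━━━┓              
 Terminal  ┏━━━━━━━━━━━━━━━━━━━━━━━━━━━━━┓    
───────────┃ DrawingCanvas               ┃    
3d8d235 Ref┠─────────────────────────────┨    
4d5d28d Add┃+                            ┃    
4c4c0f5 Upd┃             ~               ┃    
$ whoami   ┃            ~                ┃    
bob        ┃            ~                ┃    
$ █        ┃           ~             ++++┃    
━━━━━━━━━━━┃        .  ~             ++++┃    
Inactive│Da┃       .  ~              ++++┃    
Active  │Ca┃       .  ~              ++++┃    
Pending │Ha┗━━━━━━━━━━━━━━━━━━━━━━━━━━━━━┛    
Pending │Grace Smith │$1795.21│50   ┃         
Closed  │Dave Brown  │$75.35  │37   ┃         
Inactive│Bob Brown   │$59.99  │64   ┃         
━━━━━━━━━━━━━━━━━━━━━━━━━━━━━━━━━━━━┛         
                                              
                                              
                                              
                                              


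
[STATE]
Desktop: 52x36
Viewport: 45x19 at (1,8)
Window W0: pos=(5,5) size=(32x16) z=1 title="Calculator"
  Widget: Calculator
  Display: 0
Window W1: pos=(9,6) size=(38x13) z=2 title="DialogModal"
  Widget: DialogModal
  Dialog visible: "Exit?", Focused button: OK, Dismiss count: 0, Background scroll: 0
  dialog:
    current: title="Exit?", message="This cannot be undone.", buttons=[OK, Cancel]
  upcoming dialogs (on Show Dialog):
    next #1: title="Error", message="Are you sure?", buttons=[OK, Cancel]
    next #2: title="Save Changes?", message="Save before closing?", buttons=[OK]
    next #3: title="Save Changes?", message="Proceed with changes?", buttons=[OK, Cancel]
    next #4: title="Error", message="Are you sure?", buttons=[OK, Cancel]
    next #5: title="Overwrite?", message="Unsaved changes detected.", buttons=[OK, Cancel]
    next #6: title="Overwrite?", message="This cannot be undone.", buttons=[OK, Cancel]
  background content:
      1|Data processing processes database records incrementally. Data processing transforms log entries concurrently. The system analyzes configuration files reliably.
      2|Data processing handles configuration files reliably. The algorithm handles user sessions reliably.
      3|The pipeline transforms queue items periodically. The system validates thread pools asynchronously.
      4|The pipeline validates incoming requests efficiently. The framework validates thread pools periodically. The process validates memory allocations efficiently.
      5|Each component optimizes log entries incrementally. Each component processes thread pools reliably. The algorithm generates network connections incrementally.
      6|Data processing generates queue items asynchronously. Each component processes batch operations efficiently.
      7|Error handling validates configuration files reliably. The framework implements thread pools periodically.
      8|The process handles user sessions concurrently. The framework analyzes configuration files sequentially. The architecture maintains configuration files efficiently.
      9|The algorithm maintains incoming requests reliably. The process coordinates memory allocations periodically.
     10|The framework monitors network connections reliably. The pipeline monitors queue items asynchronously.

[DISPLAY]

    ┃   ┠────────────────────────────────────
    ┃┌──┃Data processing processes database r
    ┃│ 7┃Data processing handles configuratio
    ┃├──┃The p┌────────────────────────┐tems 
    ┃│ 4┃The p│         Exit?          │ requ
    ┃├──┃Each │ This cannot be undone. │tries
    ┃│ 1┃Data │     [OK]  Cancel       │ item
    ┃├──┃Error└────────────────────────┘urati
    ┃│ 0┃The process handles user sessions co
    ┃├──┃The algorithm maintains incoming req
    ┃│ C┗━━━━━━━━━━━━━━━━━━━━━━━━━━━━━━━━━━━━
    ┃└───┴───┴───┴───┘             ┃         
    ┗━━━━━━━━━━━━━━━━━━━━━━━━━━━━━━┛         
                                             
                                             
                                             
                                             
                                             
                                             


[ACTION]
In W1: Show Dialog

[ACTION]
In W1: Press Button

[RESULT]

    ┃   ┠────────────────────────────────────
    ┃┌──┃Data processing processes database r
    ┃│ 7┃Data processing handles configuratio
    ┃├──┃The pipeline transforms queue items 
    ┃│ 4┃The pipeline validates incoming requ
    ┃├──┃Each component optimizes log entries
    ┃│ 1┃Data processing generates queue item
    ┃├──┃Error handling validates configurati
    ┃│ 0┃The process handles user sessions co
    ┃├──┃The algorithm maintains incoming req
    ┃│ C┗━━━━━━━━━━━━━━━━━━━━━━━━━━━━━━━━━━━━
    ┃└───┴───┴───┴───┘             ┃         
    ┗━━━━━━━━━━━━━━━━━━━━━━━━━━━━━━┛         
                                             
                                             
                                             
                                             
                                             
                                             


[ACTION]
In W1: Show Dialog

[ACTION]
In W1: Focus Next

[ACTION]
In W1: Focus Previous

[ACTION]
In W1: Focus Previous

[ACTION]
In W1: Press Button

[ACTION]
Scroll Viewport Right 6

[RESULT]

  ┠────────────────────────────────────┨     
──┃Data processing processes database r┃     
 7┃Data processing handles configuratio┃     
──┃The pipeline transforms queue items ┃     
 4┃The pipeline validates incoming requ┃     
──┃Each component optimizes log entries┃     
 1┃Data processing generates queue item┃     
──┃Error handling validates configurati┃     
 0┃The process handles user sessions co┃     
──┃The algorithm maintains incoming req┃     
 C┗━━━━━━━━━━━━━━━━━━━━━━━━━━━━━━━━━━━━┛     
───┴───┴───┴───┘             ┃               
━━━━━━━━━━━━━━━━━━━━━━━━━━━━━┛               
                                             
                                             
                                             
                                             
                                             
                                             


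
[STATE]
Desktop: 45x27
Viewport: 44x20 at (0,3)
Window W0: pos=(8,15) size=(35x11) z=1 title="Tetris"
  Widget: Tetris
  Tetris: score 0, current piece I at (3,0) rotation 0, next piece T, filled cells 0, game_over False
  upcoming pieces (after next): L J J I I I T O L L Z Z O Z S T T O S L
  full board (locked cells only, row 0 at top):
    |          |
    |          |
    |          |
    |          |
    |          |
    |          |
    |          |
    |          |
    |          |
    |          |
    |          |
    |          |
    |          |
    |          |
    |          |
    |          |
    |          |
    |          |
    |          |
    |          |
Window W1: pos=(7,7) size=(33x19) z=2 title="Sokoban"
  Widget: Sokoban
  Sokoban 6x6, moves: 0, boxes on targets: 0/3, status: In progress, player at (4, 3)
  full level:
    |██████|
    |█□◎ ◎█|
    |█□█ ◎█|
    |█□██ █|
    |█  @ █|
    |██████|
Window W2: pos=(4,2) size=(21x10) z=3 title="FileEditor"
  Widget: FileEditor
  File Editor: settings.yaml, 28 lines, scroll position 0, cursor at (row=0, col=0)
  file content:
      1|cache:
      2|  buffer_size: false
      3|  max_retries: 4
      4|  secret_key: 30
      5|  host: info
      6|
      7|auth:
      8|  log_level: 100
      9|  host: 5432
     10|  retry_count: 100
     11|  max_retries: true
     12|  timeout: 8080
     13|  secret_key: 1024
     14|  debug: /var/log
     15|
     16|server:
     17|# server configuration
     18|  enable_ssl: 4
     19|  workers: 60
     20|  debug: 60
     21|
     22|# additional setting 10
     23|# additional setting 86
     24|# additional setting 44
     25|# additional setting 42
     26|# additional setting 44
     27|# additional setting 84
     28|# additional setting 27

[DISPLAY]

    ┃ FileEditor        ┃                   
    ┠───────────────────┨                   
    ┃█ache:            ▲┃                   
    ┃  buffer_size: fal█┃                   
    ┃  max_retries: 4  ░┃━━━━━━━━━━━━━━┓    
    ┃  secret_key: 30  ░┃              ┃    
    ┃  host: info      ░┃──────────────┨    
    ┃                  ▼┃              ┃    
    ┗━━━━━━━━━━━━━━━━━━━┛              ┃    
       ┃█□█ ◎█                         ┃    
       ┃█□██ █                         ┃    
       ┃█  @ █                         ┃    
       ┃██████                         ┃━━┓ 
       ┃Moves: 0  0/3                  ┃  ┃ 
       ┃                               ┃──┨ 
       ┃                               ┃  ┃ 
       ┃                               ┃  ┃ 
       ┃                               ┃  ┃ 
       ┃                               ┃  ┃ 
       ┃                               ┃  ┃ 


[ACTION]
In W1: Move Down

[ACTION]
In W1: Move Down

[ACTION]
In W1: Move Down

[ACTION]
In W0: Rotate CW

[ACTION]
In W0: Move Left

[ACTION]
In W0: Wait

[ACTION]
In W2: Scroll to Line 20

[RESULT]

    ┃ FileEditor        ┃                   
    ┠───────────────────┨                   
    ┃  debug: 60       ▲┃                   
    ┃                  ░┃                   
    ┃# additional setti░┃━━━━━━━━━━━━━━┓    
    ┃# additional setti░┃              ┃    
    ┃# additional setti█┃──────────────┨    
    ┃# additional setti▼┃              ┃    
    ┗━━━━━━━━━━━━━━━━━━━┛              ┃    
       ┃█□█ ◎█                         ┃    
       ┃█□██ █                         ┃    
       ┃█  @ █                         ┃    
       ┃██████                         ┃━━┓ 
       ┃Moves: 0  0/3                  ┃  ┃ 
       ┃                               ┃──┨ 
       ┃                               ┃  ┃ 
       ┃                               ┃  ┃ 
       ┃                               ┃  ┃ 
       ┃                               ┃  ┃ 
       ┃                               ┃  ┃ 


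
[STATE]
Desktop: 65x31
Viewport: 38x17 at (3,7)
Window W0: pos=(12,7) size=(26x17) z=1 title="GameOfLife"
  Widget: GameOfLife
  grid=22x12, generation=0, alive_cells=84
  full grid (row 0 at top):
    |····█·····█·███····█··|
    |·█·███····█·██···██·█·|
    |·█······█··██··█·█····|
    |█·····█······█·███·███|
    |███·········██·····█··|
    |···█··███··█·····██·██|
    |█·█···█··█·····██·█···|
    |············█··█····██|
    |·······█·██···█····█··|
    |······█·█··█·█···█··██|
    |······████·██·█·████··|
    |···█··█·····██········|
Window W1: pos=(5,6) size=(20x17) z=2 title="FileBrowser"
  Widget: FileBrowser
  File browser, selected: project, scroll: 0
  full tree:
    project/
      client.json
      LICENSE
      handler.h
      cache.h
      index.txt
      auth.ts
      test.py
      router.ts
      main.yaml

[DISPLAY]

  ┃ FileBrowser      ┃━━━━━━━━━━━━┓   
  ┠──────────────────┨            ┃   
  ┃> [-] project/    ┃────────────┨   
  ┃    client.json   ┃            ┃   
  ┃    LICENSE       ┃███····█··  ┃   
  ┃    handler.h     ┃██···██·█·  ┃   
  ┃    cache.h       ┃█··█·█····  ┃   
  ┃    index.txt     ┃·█·███·███  ┃   
  ┃    auth.ts       ┃██·····█··  ┃   
  ┃    test.py       ┃·····██·██  ┃   
  ┃    router.ts     ┃···██·█···  ┃   
  ┃    main.yaml     ┃█··█····██  ┃   
  ┃                  ┃··█····█··  ┃   
  ┃                  ┃·█···█··██  ┃   
  ┃                  ┃█·█·████··  ┃   
  ┗━━━━━━━━━━━━━━━━━━┛██········  ┃   
         ┗━━━━━━━━━━━━━━━━━━━━━━━━┛   


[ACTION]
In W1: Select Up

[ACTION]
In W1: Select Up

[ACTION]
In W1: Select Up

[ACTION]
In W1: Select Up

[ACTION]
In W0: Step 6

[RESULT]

  ┃ FileBrowser      ┃━━━━━━━━━━━━┓   
  ┠──────────────────┨            ┃   
  ┃> [-] project/    ┃────────────┨   
  ┃    client.json   ┃            ┃   
  ┃    LICENSE       ┃·█··██··█·  ┃   
  ┃    handler.h     ┃····██·█·█  ┃   
  ┃    cache.h       ┃██·█······  ┃   
  ┃    index.txt     ┃········█·  ┃   
  ┃    auth.ts       ┃········██  ┃   
  ┃    test.py       ┃·······█·█  ┃   
  ┃    router.ts     ┃·····██··█  ┃   
  ┃    main.yaml     ┃····█···██  ┃   
  ┃                  ┃····████··  ┃   
  ┃                  ┃··········  ┃   
  ┃                  ┃··········  ┃   
  ┗━━━━━━━━━━━━━━━━━━┛··········  ┃   
         ┗━━━━━━━━━━━━━━━━━━━━━━━━┛   


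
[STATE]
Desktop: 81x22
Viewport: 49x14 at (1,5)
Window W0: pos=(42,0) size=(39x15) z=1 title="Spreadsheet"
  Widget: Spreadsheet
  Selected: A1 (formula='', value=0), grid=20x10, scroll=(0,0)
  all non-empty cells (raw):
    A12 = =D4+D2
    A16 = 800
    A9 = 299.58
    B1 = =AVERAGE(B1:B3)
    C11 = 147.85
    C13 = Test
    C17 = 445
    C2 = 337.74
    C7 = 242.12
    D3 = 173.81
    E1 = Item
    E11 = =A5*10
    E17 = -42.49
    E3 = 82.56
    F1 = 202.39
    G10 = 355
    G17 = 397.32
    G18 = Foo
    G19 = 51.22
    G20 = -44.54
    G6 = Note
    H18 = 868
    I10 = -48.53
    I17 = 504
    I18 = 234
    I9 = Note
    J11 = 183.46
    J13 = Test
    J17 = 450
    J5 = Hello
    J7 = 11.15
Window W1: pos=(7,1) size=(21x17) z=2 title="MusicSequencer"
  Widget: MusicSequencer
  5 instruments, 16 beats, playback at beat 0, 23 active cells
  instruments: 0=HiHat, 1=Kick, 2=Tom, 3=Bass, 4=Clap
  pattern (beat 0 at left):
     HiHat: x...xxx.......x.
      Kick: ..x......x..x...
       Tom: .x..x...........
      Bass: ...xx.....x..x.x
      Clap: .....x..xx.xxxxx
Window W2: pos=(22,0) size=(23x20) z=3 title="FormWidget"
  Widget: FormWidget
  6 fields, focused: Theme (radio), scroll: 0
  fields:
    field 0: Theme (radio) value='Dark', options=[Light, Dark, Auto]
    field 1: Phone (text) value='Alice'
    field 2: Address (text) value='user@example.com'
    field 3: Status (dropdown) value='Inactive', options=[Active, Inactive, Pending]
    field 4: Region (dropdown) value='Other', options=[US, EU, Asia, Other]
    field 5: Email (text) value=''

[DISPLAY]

      ┃ HiHat█···███·┃  Address:    [user@]┃-----
      ┃  Kick··█·····┃  Status:     [Inac▼]┃1    
      ┃   Tom·█··█···┃  Region:     [Othe▼]┃2    
      ┃  Bass···██···┃  Email:      [     ]┃3    
      ┃  Clap·····█··┃                     ┃4    
      ┃              ┃                     ┃5    
      ┃              ┃                     ┃6    
      ┃              ┃                     ┃7    
      ┃              ┃                     ┃8    
      ┃              ┃                     ┃━━━━━
      ┃              ┃                     ┃     
      ┃              ┃                     ┃     
      ┗━━━━━━━━━━━━━━┃                     ┃     
                     ┃                     ┃     


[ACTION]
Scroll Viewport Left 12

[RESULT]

       ┃ HiHat█···███·┃  Address:    [user@]┃----
       ┃  Kick··█·····┃  Status:     [Inac▼]┃1   
       ┃   Tom·█··█···┃  Region:     [Othe▼]┃2   
       ┃  Bass···██···┃  Email:      [     ]┃3   
       ┃  Clap·····█··┃                     ┃4   
       ┃              ┃                     ┃5   
       ┃              ┃                     ┃6   
       ┃              ┃                     ┃7   
       ┃              ┃                     ┃8   
       ┃              ┃                     ┃━━━━
       ┃              ┃                     ┃    
       ┃              ┃                     ┃    
       ┗━━━━━━━━━━━━━━┃                     ┃    
                      ┃                     ┃    


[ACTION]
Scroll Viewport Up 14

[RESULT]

                      ┏━━━━━━━━━━━━━━━━━━━━━┓━━━━
       ┏━━━━━━━━━━━━━━┃ FormWidget          ┃prea
       ┃ MusicSequence┠─────────────────────┨────
       ┠──────────────┃> Theme:      ( ) Lig┃:   
       ┃      ▼1234567┃  Phone:      [Alice]┃    
       ┃ HiHat█···███·┃  Address:    [user@]┃----
       ┃  Kick··█·····┃  Status:     [Inac▼]┃1   
       ┃   Tom·█··█···┃  Region:     [Othe▼]┃2   
       ┃  Bass···██···┃  Email:      [     ]┃3   
       ┃  Clap·····█··┃                     ┃4   
       ┃              ┃                     ┃5   
       ┃              ┃                     ┃6   
       ┃              ┃                     ┃7   
       ┃              ┃                     ┃8   


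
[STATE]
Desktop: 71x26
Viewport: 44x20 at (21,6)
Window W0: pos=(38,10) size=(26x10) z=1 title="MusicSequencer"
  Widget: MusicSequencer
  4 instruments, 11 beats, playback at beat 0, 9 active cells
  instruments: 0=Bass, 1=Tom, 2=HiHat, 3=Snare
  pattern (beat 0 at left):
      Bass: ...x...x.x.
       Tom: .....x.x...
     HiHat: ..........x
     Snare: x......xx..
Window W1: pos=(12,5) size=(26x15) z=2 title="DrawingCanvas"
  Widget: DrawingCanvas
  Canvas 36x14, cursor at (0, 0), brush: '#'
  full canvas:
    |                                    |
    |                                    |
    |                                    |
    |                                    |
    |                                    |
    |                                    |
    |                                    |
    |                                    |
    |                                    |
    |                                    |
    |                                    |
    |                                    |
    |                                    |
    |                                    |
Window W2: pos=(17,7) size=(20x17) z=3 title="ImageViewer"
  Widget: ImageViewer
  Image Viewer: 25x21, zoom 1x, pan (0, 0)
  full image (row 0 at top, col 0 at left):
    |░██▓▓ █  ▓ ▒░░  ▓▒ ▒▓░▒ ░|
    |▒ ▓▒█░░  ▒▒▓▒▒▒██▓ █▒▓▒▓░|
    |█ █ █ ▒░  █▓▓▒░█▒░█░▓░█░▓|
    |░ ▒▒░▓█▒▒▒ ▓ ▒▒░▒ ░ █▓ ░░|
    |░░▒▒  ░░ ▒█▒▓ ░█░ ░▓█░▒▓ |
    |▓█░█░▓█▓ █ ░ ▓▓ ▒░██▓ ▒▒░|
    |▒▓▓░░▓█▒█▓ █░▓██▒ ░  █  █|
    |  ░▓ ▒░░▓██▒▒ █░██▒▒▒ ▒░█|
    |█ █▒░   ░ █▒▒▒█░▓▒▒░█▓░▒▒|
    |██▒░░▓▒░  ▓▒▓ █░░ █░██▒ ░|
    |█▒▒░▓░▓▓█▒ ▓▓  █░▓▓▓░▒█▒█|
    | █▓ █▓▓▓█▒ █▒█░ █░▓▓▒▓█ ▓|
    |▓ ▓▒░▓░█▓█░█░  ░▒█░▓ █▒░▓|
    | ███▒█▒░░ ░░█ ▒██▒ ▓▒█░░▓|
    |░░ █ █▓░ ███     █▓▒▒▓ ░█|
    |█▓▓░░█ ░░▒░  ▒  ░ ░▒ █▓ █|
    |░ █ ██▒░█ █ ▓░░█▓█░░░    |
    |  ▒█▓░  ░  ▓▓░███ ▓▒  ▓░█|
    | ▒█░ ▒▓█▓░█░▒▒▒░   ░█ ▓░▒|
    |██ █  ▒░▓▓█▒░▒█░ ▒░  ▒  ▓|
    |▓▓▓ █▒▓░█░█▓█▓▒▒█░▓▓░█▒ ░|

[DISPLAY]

Canvas          ┃                           
━━━━━━━━━━━━━━━┓┨                           
ageViewer      ┃┃                           
───────────────┨┃                           
▓▓ █  ▓ ▒░░  ▓▒┃┃┏━━━━━━━━━━━━━━━━━━━━━━━━┓ 
▒█░░  ▒▒▓▒▒▒██▓┃┃┃ MusicSequencer         ┃ 
 █ ▒░  █▓▓▒░█▒░┃┃┠────────────────────────┨ 
▒░▓█▒▒▒ ▓ ▒▒░▒ ┃┃┃      ▼1234567890       ┃ 
▒  ░░ ▒█▒▓ ░█░ ┃┃┃  Bass···█···█·█·       ┃ 
█░▓█▓ █ ░ ▓▓ ▒░┃┃┃   Tom·····█·█···       ┃ 
░░▓█▒█▓ █░▓██▒ ┃┃┃ HiHat··········█       ┃ 
▓ ▒░░▓██▒▒ █░██┃┃┃ Snare█······██··       ┃ 
▒░   ░ █▒▒▒█░▓▒┃┃┃                        ┃ 
░░▓▒░  ▓▒▓ █░░ ┃┛┗━━━━━━━━━━━━━━━━━━━━━━━━┛ 
░▓░▓▓█▒ ▓▓  █░▓┃                            
 █▓▓▓█▒ █▒█░ █░┃                            
▒░▓░█▓█░█░  ░▒█┃                            
━━━━━━━━━━━━━━━┛                            
                                            
                                            


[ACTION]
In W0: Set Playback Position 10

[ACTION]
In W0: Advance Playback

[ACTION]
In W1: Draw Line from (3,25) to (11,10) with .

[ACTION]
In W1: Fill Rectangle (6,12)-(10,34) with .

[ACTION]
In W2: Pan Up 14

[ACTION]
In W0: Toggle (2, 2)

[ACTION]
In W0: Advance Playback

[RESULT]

Canvas          ┃                           
━━━━━━━━━━━━━━━┓┨                           
ageViewer      ┃┃                           
───────────────┨┃                           
▓▓ █  ▓ ▒░░  ▓▒┃┃┏━━━━━━━━━━━━━━━━━━━━━━━━┓ 
▒█░░  ▒▒▓▒▒▒██▓┃┃┃ MusicSequencer         ┃ 
 █ ▒░  █▓▓▒░█▒░┃┃┠────────────────────────┨ 
▒░▓█▒▒▒ ▓ ▒▒░▒ ┃┃┃      0▼234567890       ┃ 
▒  ░░ ▒█▒▓ ░█░ ┃┃┃  Bass···█···█·█·       ┃ 
█░▓█▓ █ ░ ▓▓ ▒░┃┃┃   Tom·····█·█···       ┃ 
░░▓█▒█▓ █░▓██▒ ┃┃┃ HiHat··█·······█       ┃ 
▓ ▒░░▓██▒▒ █░██┃┃┃ Snare█······██··       ┃ 
▒░   ░ █▒▒▒█░▓▒┃┃┃                        ┃ 
░░▓▒░  ▓▒▓ █░░ ┃┛┗━━━━━━━━━━━━━━━━━━━━━━━━┛ 
░▓░▓▓█▒ ▓▓  █░▓┃                            
 █▓▓▓█▒ █▒█░ █░┃                            
▒░▓░█▓█░█░  ░▒█┃                            
━━━━━━━━━━━━━━━┛                            
                                            
                                            


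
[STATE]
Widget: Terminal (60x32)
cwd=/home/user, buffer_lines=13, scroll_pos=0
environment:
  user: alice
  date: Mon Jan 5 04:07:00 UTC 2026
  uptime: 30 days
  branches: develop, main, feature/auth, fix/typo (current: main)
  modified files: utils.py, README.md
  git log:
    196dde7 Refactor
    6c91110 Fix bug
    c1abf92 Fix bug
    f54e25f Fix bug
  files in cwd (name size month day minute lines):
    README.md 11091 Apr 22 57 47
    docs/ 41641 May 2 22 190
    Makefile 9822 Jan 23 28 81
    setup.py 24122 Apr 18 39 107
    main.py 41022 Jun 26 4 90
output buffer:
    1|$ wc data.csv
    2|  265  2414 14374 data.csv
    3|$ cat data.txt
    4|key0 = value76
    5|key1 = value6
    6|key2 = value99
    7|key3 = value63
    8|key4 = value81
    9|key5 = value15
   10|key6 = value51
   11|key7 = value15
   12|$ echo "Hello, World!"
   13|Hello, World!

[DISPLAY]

$ wc data.csv                                               
  265  2414 14374 data.csv                                  
$ cat data.txt                                              
key0 = value76                                              
key1 = value6                                               
key2 = value99                                              
key3 = value63                                              
key4 = value81                                              
key5 = value15                                              
key6 = value51                                              
key7 = value15                                              
$ echo "Hello, World!"                                      
Hello, World!                                               
$ █                                                         
                                                            
                                                            
                                                            
                                                            
                                                            
                                                            
                                                            
                                                            
                                                            
                                                            
                                                            
                                                            
                                                            
                                                            
                                                            
                                                            
                                                            
                                                            


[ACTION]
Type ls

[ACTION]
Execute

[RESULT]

$ wc data.csv                                               
  265  2414 14374 data.csv                                  
$ cat data.txt                                              
key0 = value76                                              
key1 = value6                                               
key2 = value99                                              
key3 = value63                                              
key4 = value81                                              
key5 = value15                                              
key6 = value51                                              
key7 = value15                                              
$ echo "Hello, World!"                                      
Hello, World!                                               
$ ls                                                        
README.md  docs/  Makefile  setup.py  main.py               
$ █                                                         
                                                            
                                                            
                                                            
                                                            
                                                            
                                                            
                                                            
                                                            
                                                            
                                                            
                                                            
                                                            
                                                            
                                                            
                                                            
                                                            


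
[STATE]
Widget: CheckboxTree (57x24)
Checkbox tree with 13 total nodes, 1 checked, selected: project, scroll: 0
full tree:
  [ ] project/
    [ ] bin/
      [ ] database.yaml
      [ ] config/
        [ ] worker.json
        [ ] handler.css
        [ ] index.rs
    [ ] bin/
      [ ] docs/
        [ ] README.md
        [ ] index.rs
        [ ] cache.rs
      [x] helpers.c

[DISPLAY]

>[-] project/                                            
   [ ] bin/                                              
     [ ] database.yaml                                   
     [ ] config/                                         
       [ ] worker.json                                   
       [ ] handler.css                                   
       [ ] index.rs                                      
   [-] bin/                                              
     [ ] docs/                                           
       [ ] README.md                                     
       [ ] index.rs                                      
       [ ] cache.rs                                      
     [x] helpers.c                                       
                                                         
                                                         
                                                         
                                                         
                                                         
                                                         
                                                         
                                                         
                                                         
                                                         
                                                         


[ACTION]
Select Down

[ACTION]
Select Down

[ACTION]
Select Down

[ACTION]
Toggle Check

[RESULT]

 [-] project/                                            
   [-] bin/                                              
     [ ] database.yaml                                   
>    [x] config/                                         
       [x] worker.json                                   
       [x] handler.css                                   
       [x] index.rs                                      
   [-] bin/                                              
     [ ] docs/                                           
       [ ] README.md                                     
       [ ] index.rs                                      
       [ ] cache.rs                                      
     [x] helpers.c                                       
                                                         
                                                         
                                                         
                                                         
                                                         
                                                         
                                                         
                                                         
                                                         
                                                         
                                                         


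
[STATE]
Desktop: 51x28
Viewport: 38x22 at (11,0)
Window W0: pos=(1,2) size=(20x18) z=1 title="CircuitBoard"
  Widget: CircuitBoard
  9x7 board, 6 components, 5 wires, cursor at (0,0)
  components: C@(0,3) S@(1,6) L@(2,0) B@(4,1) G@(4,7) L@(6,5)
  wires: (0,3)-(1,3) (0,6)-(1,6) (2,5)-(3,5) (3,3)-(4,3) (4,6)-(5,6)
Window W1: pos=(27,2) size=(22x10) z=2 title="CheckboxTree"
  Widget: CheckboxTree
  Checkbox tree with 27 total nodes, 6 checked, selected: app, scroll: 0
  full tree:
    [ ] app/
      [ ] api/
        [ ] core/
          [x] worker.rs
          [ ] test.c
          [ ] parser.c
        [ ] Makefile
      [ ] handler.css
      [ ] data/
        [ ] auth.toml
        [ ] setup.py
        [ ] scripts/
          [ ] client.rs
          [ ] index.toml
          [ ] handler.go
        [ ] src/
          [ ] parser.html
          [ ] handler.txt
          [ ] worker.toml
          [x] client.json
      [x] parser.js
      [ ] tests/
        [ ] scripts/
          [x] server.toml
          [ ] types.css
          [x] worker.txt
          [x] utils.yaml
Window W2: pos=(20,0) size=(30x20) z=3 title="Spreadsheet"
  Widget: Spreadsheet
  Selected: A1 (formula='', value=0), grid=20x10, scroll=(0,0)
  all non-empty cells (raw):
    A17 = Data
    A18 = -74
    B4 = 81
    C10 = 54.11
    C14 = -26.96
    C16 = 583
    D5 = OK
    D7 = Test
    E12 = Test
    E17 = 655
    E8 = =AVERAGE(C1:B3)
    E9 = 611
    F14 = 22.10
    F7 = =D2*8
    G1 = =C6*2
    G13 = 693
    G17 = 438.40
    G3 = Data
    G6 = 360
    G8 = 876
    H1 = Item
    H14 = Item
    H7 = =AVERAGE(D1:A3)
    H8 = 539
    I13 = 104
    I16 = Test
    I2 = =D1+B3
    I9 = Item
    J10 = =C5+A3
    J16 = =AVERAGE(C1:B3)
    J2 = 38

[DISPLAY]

         ┏━━━━━━━━━━━━━━━━━━━━━━━━━━━━
         ┃ Spreadsheet                
━━━━━━━━━┠────────────────────────────
oard     ┃A1:                         
─────────┃       A       B       C    
3 4 5 6 7┃----------------------------
       C ┃  1      [0]       0       0
       │ ┃  2        0       0       0
       · ┃  3        0       0       0
         ┃  4        0      81       0
         ┃  5        0       0       0
         ┃  6        0       0       0
       · ┃  7        0       0       0
       │ ┃  8        0       0       0
       · ┃  9        0       0       0
         ┃ 10        0       0   54.11
         ┃ 11        0       0       0
         ┃ 12        0       0       0
         ┃ 13        0       0       0
━━━━━━━━━┗━━━━━━━━━━━━━━━━━━━━━━━━━━━━
                                      
                                      


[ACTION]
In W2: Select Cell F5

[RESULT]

         ┏━━━━━━━━━━━━━━━━━━━━━━━━━━━━
         ┃ Spreadsheet                
━━━━━━━━━┠────────────────────────────
oard     ┃F5:                         
─────────┃       A       B       C    
3 4 5 6 7┃----------------------------
       C ┃  1        0       0       0
       │ ┃  2        0       0       0
       · ┃  3        0       0       0
         ┃  4        0      81       0
         ┃  5        0       0       0
         ┃  6        0       0       0
       · ┃  7        0       0       0
       │ ┃  8        0       0       0
       · ┃  9        0       0       0
         ┃ 10        0       0   54.11
         ┃ 11        0       0       0
         ┃ 12        0       0       0
         ┃ 13        0       0       0
━━━━━━━━━┗━━━━━━━━━━━━━━━━━━━━━━━━━━━━
                                      
                                      


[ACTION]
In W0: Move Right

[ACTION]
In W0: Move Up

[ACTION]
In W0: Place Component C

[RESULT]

         ┏━━━━━━━━━━━━━━━━━━━━━━━━━━━━
         ┃ Spreadsheet                
━━━━━━━━━┠────────────────────────────
oard     ┃F5:                         
─────────┃       A       B       C    
3 4 5 6 7┃----------------------------
]      C ┃  1        0       0       0
       │ ┃  2        0       0       0
       · ┃  3        0       0       0
         ┃  4        0      81       0
         ┃  5        0       0       0
         ┃  6        0       0       0
       · ┃  7        0       0       0
       │ ┃  8        0       0       0
       · ┃  9        0       0       0
         ┃ 10        0       0   54.11
         ┃ 11        0       0       0
         ┃ 12        0       0       0
         ┃ 13        0       0       0
━━━━━━━━━┗━━━━━━━━━━━━━━━━━━━━━━━━━━━━
                                      
                                      
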